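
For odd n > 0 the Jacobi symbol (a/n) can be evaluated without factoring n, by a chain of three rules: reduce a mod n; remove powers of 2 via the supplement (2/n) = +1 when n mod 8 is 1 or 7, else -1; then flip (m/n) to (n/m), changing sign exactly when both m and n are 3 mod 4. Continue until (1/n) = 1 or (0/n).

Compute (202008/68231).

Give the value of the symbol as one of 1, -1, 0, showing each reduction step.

(202008/68231): 202008 mod 68231 = 65546, so (202008/68231) = (65546/68231)
factor out 2^1: 65546 = 2^1·32773; with 68231 mod 8 = 7, (2/68231) = +1; sign now +1; continue with (32773/68231)
flip (32773/68231) -> (68231/32773): both odd, 32773 mod 4 = 1, 68231 mod 4 = 3, so the flip contributes +1; sign now +1
(68231/32773): 68231 mod 32773 = 2685, so (68231/32773) = (2685/32773)
flip (2685/32773) -> (32773/2685): both odd, 2685 mod 4 = 1, 32773 mod 4 = 1, so the flip contributes +1; sign now +1
(32773/2685): 32773 mod 2685 = 553, so (32773/2685) = (553/2685)
flip (553/2685) -> (2685/553): both odd, 553 mod 4 = 1, 2685 mod 4 = 1, so the flip contributes +1; sign now +1
(2685/553): 2685 mod 553 = 473, so (2685/553) = (473/553)
flip (473/553) -> (553/473): both odd, 473 mod 4 = 1, 553 mod 4 = 1, so the flip contributes +1; sign now +1
(553/473): 553 mod 473 = 80, so (553/473) = (80/473)
factor out 2^4: 80 = 2^4·5; with 473 mod 8 = 1, (2/473) = +1; sign now +1; continue with (5/473)
flip (5/473) -> (473/5): both odd, 5 mod 4 = 1, 473 mod 4 = 1, so the flip contributes +1; sign now +1
(473/5): 473 mod 5 = 3, so (473/5) = (3/5)
flip (3/5) -> (5/3): both odd, 3 mod 4 = 3, 5 mod 4 = 1, so the flip contributes +1; sign now +1
(5/3): 5 mod 3 = 2, so (5/3) = (2/3)
factor out 2^1: 2 = 2^1·1; with 3 mod 8 = 3, (2/3) = -1; sign now -1; continue with (1/3)
reached (1/3) = 1, so the symbol is -1

-1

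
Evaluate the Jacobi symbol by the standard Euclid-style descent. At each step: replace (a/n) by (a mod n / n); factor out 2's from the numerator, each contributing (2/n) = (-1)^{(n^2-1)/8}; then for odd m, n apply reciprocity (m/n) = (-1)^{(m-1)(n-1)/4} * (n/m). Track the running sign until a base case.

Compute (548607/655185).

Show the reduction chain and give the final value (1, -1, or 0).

0

reciprocity: (548607/655185) = +1·(655185/548607) since 548607 mod 4 = 3, 655185 mod 4 = 1; sign now +1
(655185/548607) = (106578/548607)   [reduce mod 548607]
106578 = 2^1·53289; (2/548607) = +1 since 548607 mod 8 = 7, so (106578/548607) = (+1)^1·(53289/548607); sign now +1
reciprocity: (53289/548607) = +1·(548607/53289) since 53289 mod 4 = 1, 548607 mod 4 = 3; sign now +1
(548607/53289) = (15717/53289)   [reduce mod 53289]
reciprocity: (15717/53289) = +1·(53289/15717) since 15717 mod 4 = 1, 53289 mod 4 = 1; sign now +1
(53289/15717) = (6138/15717)   [reduce mod 15717]
6138 = 2^1·3069; (2/15717) = -1 since 15717 mod 8 = 5, so (6138/15717) = (-1)^1·(3069/15717); sign now -1
reciprocity: (3069/15717) = +1·(15717/3069) since 3069 mod 4 = 1, 15717 mod 4 = 1; sign now -1
(15717/3069) = (372/3069)   [reduce mod 3069]
372 = 2^2·93; (2/3069) = -1 since 3069 mod 8 = 5, so (372/3069) = (-1)^2·(93/3069); sign now -1
reciprocity: (93/3069) = +1·(3069/93) since 93 mod 4 = 1, 3069 mod 4 = 1; sign now -1
(3069/93) = (0/93)   [reduce mod 93]
(0/93) = 0   [gcd(a, n) > 1]; final value = 0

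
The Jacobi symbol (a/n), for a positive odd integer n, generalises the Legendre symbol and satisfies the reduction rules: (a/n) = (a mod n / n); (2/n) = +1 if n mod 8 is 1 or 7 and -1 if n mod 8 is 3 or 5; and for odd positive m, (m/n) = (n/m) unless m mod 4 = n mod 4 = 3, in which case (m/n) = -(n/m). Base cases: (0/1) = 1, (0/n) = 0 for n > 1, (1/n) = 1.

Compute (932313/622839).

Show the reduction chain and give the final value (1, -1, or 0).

(932313/622839): 932313 mod 622839 = 309474, so (932313/622839) = (309474/622839)
factor out 2^1: 309474 = 2^1·154737; with 622839 mod 8 = 7, (2/622839) = +1; sign now +1; continue with (154737/622839)
flip (154737/622839) -> (622839/154737): both odd, 154737 mod 4 = 1, 622839 mod 4 = 3, so the flip contributes +1; sign now +1
(622839/154737): 622839 mod 154737 = 3891, so (622839/154737) = (3891/154737)
flip (3891/154737) -> (154737/3891): both odd, 3891 mod 4 = 3, 154737 mod 4 = 1, so the flip contributes +1; sign now +1
(154737/3891): 154737 mod 3891 = 2988, so (154737/3891) = (2988/3891)
factor out 2^2: 2988 = 2^2·747; with 3891 mod 8 = 3, (2/3891) = -1; sign now +1; continue with (747/3891)
flip (747/3891) -> (3891/747): both odd, 747 mod 4 = 3, 3891 mod 4 = 3, so the flip contributes -1; sign now -1
(3891/747): 3891 mod 747 = 156, so (3891/747) = (156/747)
factor out 2^2: 156 = 2^2·39; with 747 mod 8 = 3, (2/747) = -1; sign now -1; continue with (39/747)
flip (39/747) -> (747/39): both odd, 39 mod 4 = 3, 747 mod 4 = 3, so the flip contributes -1; sign now +1
(747/39): 747 mod 39 = 6, so (747/39) = (6/39)
factor out 2^1: 6 = 2^1·3; with 39 mod 8 = 7, (2/39) = +1; sign now +1; continue with (3/39)
flip (3/39) -> (39/3): both odd, 3 mod 4 = 3, 39 mod 4 = 3, so the flip contributes -1; sign now -1
(39/3): 39 mod 3 = 0, so (39/3) = (0/3)
reached (0/3); gcd(a, n) > 1, so (0/3) = 0 and the symbol is 0

0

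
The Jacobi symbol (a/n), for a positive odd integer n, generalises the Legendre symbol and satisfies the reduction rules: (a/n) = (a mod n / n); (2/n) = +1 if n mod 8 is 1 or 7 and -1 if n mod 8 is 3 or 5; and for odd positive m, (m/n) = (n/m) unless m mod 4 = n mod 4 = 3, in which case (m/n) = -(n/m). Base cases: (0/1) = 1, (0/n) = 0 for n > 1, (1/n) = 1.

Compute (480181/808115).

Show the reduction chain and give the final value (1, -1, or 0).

flip (480181/808115) -> (808115/480181): both odd, 480181 mod 4 = 1, 808115 mod 4 = 3, so the flip contributes +1; sign now +1
(808115/480181): 808115 mod 480181 = 327934, so (808115/480181) = (327934/480181)
factor out 2^1: 327934 = 2^1·163967; with 480181 mod 8 = 5, (2/480181) = -1; sign now -1; continue with (163967/480181)
flip (163967/480181) -> (480181/163967): both odd, 163967 mod 4 = 3, 480181 mod 4 = 1, so the flip contributes +1; sign now -1
(480181/163967): 480181 mod 163967 = 152247, so (480181/163967) = (152247/163967)
flip (152247/163967) -> (163967/152247): both odd, 152247 mod 4 = 3, 163967 mod 4 = 3, so the flip contributes -1; sign now +1
(163967/152247): 163967 mod 152247 = 11720, so (163967/152247) = (11720/152247)
factor out 2^3: 11720 = 2^3·1465; with 152247 mod 8 = 7, (2/152247) = +1; sign now +1; continue with (1465/152247)
flip (1465/152247) -> (152247/1465): both odd, 1465 mod 4 = 1, 152247 mod 4 = 3, so the flip contributes +1; sign now +1
(152247/1465): 152247 mod 1465 = 1352, so (152247/1465) = (1352/1465)
factor out 2^3: 1352 = 2^3·169; with 1465 mod 8 = 1, (2/1465) = +1; sign now +1; continue with (169/1465)
flip (169/1465) -> (1465/169): both odd, 169 mod 4 = 1, 1465 mod 4 = 1, so the flip contributes +1; sign now +1
(1465/169): 1465 mod 169 = 113, so (1465/169) = (113/169)
flip (113/169) -> (169/113): both odd, 113 mod 4 = 1, 169 mod 4 = 1, so the flip contributes +1; sign now +1
(169/113): 169 mod 113 = 56, so (169/113) = (56/113)
factor out 2^3: 56 = 2^3·7; with 113 mod 8 = 1, (2/113) = +1; sign now +1; continue with (7/113)
flip (7/113) -> (113/7): both odd, 7 mod 4 = 3, 113 mod 4 = 1, so the flip contributes +1; sign now +1
(113/7): 113 mod 7 = 1, so (113/7) = (1/7)
reached (1/7) = 1, so the symbol is +1

1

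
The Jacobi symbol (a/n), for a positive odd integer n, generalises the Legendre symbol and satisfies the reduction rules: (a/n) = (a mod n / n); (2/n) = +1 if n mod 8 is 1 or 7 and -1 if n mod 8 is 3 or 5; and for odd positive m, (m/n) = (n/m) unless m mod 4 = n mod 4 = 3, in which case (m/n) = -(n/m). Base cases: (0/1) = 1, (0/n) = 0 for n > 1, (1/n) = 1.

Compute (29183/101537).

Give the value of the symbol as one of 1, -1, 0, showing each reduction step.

-1

flip (29183/101537) -> (101537/29183): both odd, 29183 mod 4 = 3, 101537 mod 4 = 1, so the flip contributes +1; sign now +1
(101537/29183): 101537 mod 29183 = 13988, so (101537/29183) = (13988/29183)
factor out 2^2: 13988 = 2^2·3497; with 29183 mod 8 = 7, (2/29183) = +1; sign now +1; continue with (3497/29183)
flip (3497/29183) -> (29183/3497): both odd, 3497 mod 4 = 1, 29183 mod 4 = 3, so the flip contributes +1; sign now +1
(29183/3497): 29183 mod 3497 = 1207, so (29183/3497) = (1207/3497)
flip (1207/3497) -> (3497/1207): both odd, 1207 mod 4 = 3, 3497 mod 4 = 1, so the flip contributes +1; sign now +1
(3497/1207): 3497 mod 1207 = 1083, so (3497/1207) = (1083/1207)
flip (1083/1207) -> (1207/1083): both odd, 1083 mod 4 = 3, 1207 mod 4 = 3, so the flip contributes -1; sign now -1
(1207/1083): 1207 mod 1083 = 124, so (1207/1083) = (124/1083)
factor out 2^2: 124 = 2^2·31; with 1083 mod 8 = 3, (2/1083) = -1; sign now -1; continue with (31/1083)
flip (31/1083) -> (1083/31): both odd, 31 mod 4 = 3, 1083 mod 4 = 3, so the flip contributes -1; sign now +1
(1083/31): 1083 mod 31 = 29, so (1083/31) = (29/31)
flip (29/31) -> (31/29): both odd, 29 mod 4 = 1, 31 mod 4 = 3, so the flip contributes +1; sign now +1
(31/29): 31 mod 29 = 2, so (31/29) = (2/29)
factor out 2^1: 2 = 2^1·1; with 29 mod 8 = 5, (2/29) = -1; sign now -1; continue with (1/29)
reached (1/29) = 1, so the symbol is -1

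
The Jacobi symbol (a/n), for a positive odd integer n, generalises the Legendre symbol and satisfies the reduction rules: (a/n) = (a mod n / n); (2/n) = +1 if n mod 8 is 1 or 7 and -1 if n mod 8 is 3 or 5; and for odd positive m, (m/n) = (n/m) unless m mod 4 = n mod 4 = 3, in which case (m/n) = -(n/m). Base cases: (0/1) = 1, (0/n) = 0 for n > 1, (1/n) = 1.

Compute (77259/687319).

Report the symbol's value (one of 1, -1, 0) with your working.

1

flip (77259/687319) -> (687319/77259): both odd, 77259 mod 4 = 3, 687319 mod 4 = 3, so the flip contributes -1; sign now -1
(687319/77259): 687319 mod 77259 = 69247, so (687319/77259) = (69247/77259)
flip (69247/77259) -> (77259/69247): both odd, 69247 mod 4 = 3, 77259 mod 4 = 3, so the flip contributes -1; sign now +1
(77259/69247): 77259 mod 69247 = 8012, so (77259/69247) = (8012/69247)
factor out 2^2: 8012 = 2^2·2003; with 69247 mod 8 = 7, (2/69247) = +1; sign now +1; continue with (2003/69247)
flip (2003/69247) -> (69247/2003): both odd, 2003 mod 4 = 3, 69247 mod 4 = 3, so the flip contributes -1; sign now -1
(69247/2003): 69247 mod 2003 = 1145, so (69247/2003) = (1145/2003)
flip (1145/2003) -> (2003/1145): both odd, 1145 mod 4 = 1, 2003 mod 4 = 3, so the flip contributes +1; sign now -1
(2003/1145): 2003 mod 1145 = 858, so (2003/1145) = (858/1145)
factor out 2^1: 858 = 2^1·429; with 1145 mod 8 = 1, (2/1145) = +1; sign now -1; continue with (429/1145)
flip (429/1145) -> (1145/429): both odd, 429 mod 4 = 1, 1145 mod 4 = 1, so the flip contributes +1; sign now -1
(1145/429): 1145 mod 429 = 287, so (1145/429) = (287/429)
flip (287/429) -> (429/287): both odd, 287 mod 4 = 3, 429 mod 4 = 1, so the flip contributes +1; sign now -1
(429/287): 429 mod 287 = 142, so (429/287) = (142/287)
factor out 2^1: 142 = 2^1·71; with 287 mod 8 = 7, (2/287) = +1; sign now -1; continue with (71/287)
flip (71/287) -> (287/71): both odd, 71 mod 4 = 3, 287 mod 4 = 3, so the flip contributes -1; sign now +1
(287/71): 287 mod 71 = 3, so (287/71) = (3/71)
flip (3/71) -> (71/3): both odd, 3 mod 4 = 3, 71 mod 4 = 3, so the flip contributes -1; sign now -1
(71/3): 71 mod 3 = 2, so (71/3) = (2/3)
factor out 2^1: 2 = 2^1·1; with 3 mod 8 = 3, (2/3) = -1; sign now +1; continue with (1/3)
reached (1/3) = 1, so the symbol is +1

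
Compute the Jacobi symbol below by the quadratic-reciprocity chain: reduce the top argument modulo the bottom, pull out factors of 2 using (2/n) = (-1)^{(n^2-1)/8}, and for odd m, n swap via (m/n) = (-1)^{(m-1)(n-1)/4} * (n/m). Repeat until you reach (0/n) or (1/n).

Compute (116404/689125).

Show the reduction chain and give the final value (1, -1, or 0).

116404 = 2^2·29101; (2/689125) = -1 since 689125 mod 8 = 5, so (116404/689125) = (-1)^2·(29101/689125); sign now +1
reciprocity: (29101/689125) = +1·(689125/29101) since 29101 mod 4 = 1, 689125 mod 4 = 1; sign now +1
(689125/29101) = (19802/29101)   [reduce mod 29101]
19802 = 2^1·9901; (2/29101) = -1 since 29101 mod 8 = 5, so (19802/29101) = (-1)^1·(9901/29101); sign now -1
reciprocity: (9901/29101) = +1·(29101/9901) since 9901 mod 4 = 1, 29101 mod 4 = 1; sign now -1
(29101/9901) = (9299/9901)   [reduce mod 9901]
reciprocity: (9299/9901) = +1·(9901/9299) since 9299 mod 4 = 3, 9901 mod 4 = 1; sign now -1
(9901/9299) = (602/9299)   [reduce mod 9299]
602 = 2^1·301; (2/9299) = -1 since 9299 mod 8 = 3, so (602/9299) = (-1)^1·(301/9299); sign now +1
reciprocity: (301/9299) = +1·(9299/301) since 301 mod 4 = 1, 9299 mod 4 = 3; sign now +1
(9299/301) = (269/301)   [reduce mod 301]
reciprocity: (269/301) = +1·(301/269) since 269 mod 4 = 1, 301 mod 4 = 1; sign now +1
(301/269) = (32/269)   [reduce mod 269]
32 = 2^5·1; (2/269) = -1 since 269 mod 8 = 5, so (32/269) = (-1)^5·(1/269); sign now -1
(1/269) = 1; final value = sign = -1

-1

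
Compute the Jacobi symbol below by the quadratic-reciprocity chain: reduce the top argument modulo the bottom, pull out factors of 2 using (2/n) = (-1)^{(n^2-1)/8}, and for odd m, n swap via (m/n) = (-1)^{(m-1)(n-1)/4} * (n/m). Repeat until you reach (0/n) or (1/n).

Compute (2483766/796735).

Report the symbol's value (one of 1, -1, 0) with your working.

(2483766/796735): 2483766 mod 796735 = 93561, so (2483766/796735) = (93561/796735)
flip (93561/796735) -> (796735/93561): both odd, 93561 mod 4 = 1, 796735 mod 4 = 3, so the flip contributes +1; sign now +1
(796735/93561): 796735 mod 93561 = 48247, so (796735/93561) = (48247/93561)
flip (48247/93561) -> (93561/48247): both odd, 48247 mod 4 = 3, 93561 mod 4 = 1, so the flip contributes +1; sign now +1
(93561/48247): 93561 mod 48247 = 45314, so (93561/48247) = (45314/48247)
factor out 2^1: 45314 = 2^1·22657; with 48247 mod 8 = 7, (2/48247) = +1; sign now +1; continue with (22657/48247)
flip (22657/48247) -> (48247/22657): both odd, 22657 mod 4 = 1, 48247 mod 4 = 3, so the flip contributes +1; sign now +1
(48247/22657): 48247 mod 22657 = 2933, so (48247/22657) = (2933/22657)
flip (2933/22657) -> (22657/2933): both odd, 2933 mod 4 = 1, 22657 mod 4 = 1, so the flip contributes +1; sign now +1
(22657/2933): 22657 mod 2933 = 2126, so (22657/2933) = (2126/2933)
factor out 2^1: 2126 = 2^1·1063; with 2933 mod 8 = 5, (2/2933) = -1; sign now -1; continue with (1063/2933)
flip (1063/2933) -> (2933/1063): both odd, 1063 mod 4 = 3, 2933 mod 4 = 1, so the flip contributes +1; sign now -1
(2933/1063): 2933 mod 1063 = 807, so (2933/1063) = (807/1063)
flip (807/1063) -> (1063/807): both odd, 807 mod 4 = 3, 1063 mod 4 = 3, so the flip contributes -1; sign now +1
(1063/807): 1063 mod 807 = 256, so (1063/807) = (256/807)
factor out 2^8: 256 = 2^8·1; with 807 mod 8 = 7, (2/807) = +1; sign now +1; continue with (1/807)
reached (1/807) = 1, so the symbol is +1

1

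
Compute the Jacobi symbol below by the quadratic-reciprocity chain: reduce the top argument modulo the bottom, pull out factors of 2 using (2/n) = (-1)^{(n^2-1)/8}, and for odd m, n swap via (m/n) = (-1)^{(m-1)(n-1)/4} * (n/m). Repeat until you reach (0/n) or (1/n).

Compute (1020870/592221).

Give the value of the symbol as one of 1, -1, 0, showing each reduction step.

0

(1020870/592221): 1020870 mod 592221 = 428649, so (1020870/592221) = (428649/592221)
flip (428649/592221) -> (592221/428649): both odd, 428649 mod 4 = 1, 592221 mod 4 = 1, so the flip contributes +1; sign now +1
(592221/428649): 592221 mod 428649 = 163572, so (592221/428649) = (163572/428649)
factor out 2^2: 163572 = 2^2·40893; with 428649 mod 8 = 1, (2/428649) = +1; sign now +1; continue with (40893/428649)
flip (40893/428649) -> (428649/40893): both odd, 40893 mod 4 = 1, 428649 mod 4 = 1, so the flip contributes +1; sign now +1
(428649/40893): 428649 mod 40893 = 19719, so (428649/40893) = (19719/40893)
flip (19719/40893) -> (40893/19719): both odd, 19719 mod 4 = 3, 40893 mod 4 = 1, so the flip contributes +1; sign now +1
(40893/19719): 40893 mod 19719 = 1455, so (40893/19719) = (1455/19719)
flip (1455/19719) -> (19719/1455): both odd, 1455 mod 4 = 3, 19719 mod 4 = 3, so the flip contributes -1; sign now -1
(19719/1455): 19719 mod 1455 = 804, so (19719/1455) = (804/1455)
factor out 2^2: 804 = 2^2·201; with 1455 mod 8 = 7, (2/1455) = +1; sign now -1; continue with (201/1455)
flip (201/1455) -> (1455/201): both odd, 201 mod 4 = 1, 1455 mod 4 = 3, so the flip contributes +1; sign now -1
(1455/201): 1455 mod 201 = 48, so (1455/201) = (48/201)
factor out 2^4: 48 = 2^4·3; with 201 mod 8 = 1, (2/201) = +1; sign now -1; continue with (3/201)
flip (3/201) -> (201/3): both odd, 3 mod 4 = 3, 201 mod 4 = 1, so the flip contributes +1; sign now -1
(201/3): 201 mod 3 = 0, so (201/3) = (0/3)
reached (0/3); gcd(a, n) > 1, so (0/3) = 0 and the symbol is 0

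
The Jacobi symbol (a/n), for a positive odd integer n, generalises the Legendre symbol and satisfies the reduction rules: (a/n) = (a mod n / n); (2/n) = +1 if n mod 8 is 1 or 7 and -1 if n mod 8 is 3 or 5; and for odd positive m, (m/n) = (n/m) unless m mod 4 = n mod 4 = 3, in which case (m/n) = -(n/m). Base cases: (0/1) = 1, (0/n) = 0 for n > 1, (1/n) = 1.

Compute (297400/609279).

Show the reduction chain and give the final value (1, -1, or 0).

factor out 2^3: 297400 = 2^3·37175; with 609279 mod 8 = 7, (2/609279) = +1; sign now +1; continue with (37175/609279)
flip (37175/609279) -> (609279/37175): both odd, 37175 mod 4 = 3, 609279 mod 4 = 3, so the flip contributes -1; sign now -1
(609279/37175): 609279 mod 37175 = 14479, so (609279/37175) = (14479/37175)
flip (14479/37175) -> (37175/14479): both odd, 14479 mod 4 = 3, 37175 mod 4 = 3, so the flip contributes -1; sign now +1
(37175/14479): 37175 mod 14479 = 8217, so (37175/14479) = (8217/14479)
flip (8217/14479) -> (14479/8217): both odd, 8217 mod 4 = 1, 14479 mod 4 = 3, so the flip contributes +1; sign now +1
(14479/8217): 14479 mod 8217 = 6262, so (14479/8217) = (6262/8217)
factor out 2^1: 6262 = 2^1·3131; with 8217 mod 8 = 1, (2/8217) = +1; sign now +1; continue with (3131/8217)
flip (3131/8217) -> (8217/3131): both odd, 3131 mod 4 = 3, 8217 mod 4 = 1, so the flip contributes +1; sign now +1
(8217/3131): 8217 mod 3131 = 1955, so (8217/3131) = (1955/3131)
flip (1955/3131) -> (3131/1955): both odd, 1955 mod 4 = 3, 3131 mod 4 = 3, so the flip contributes -1; sign now -1
(3131/1955): 3131 mod 1955 = 1176, so (3131/1955) = (1176/1955)
factor out 2^3: 1176 = 2^3·147; with 1955 mod 8 = 3, (2/1955) = -1; sign now +1; continue with (147/1955)
flip (147/1955) -> (1955/147): both odd, 147 mod 4 = 3, 1955 mod 4 = 3, so the flip contributes -1; sign now -1
(1955/147): 1955 mod 147 = 44, so (1955/147) = (44/147)
factor out 2^2: 44 = 2^2·11; with 147 mod 8 = 3, (2/147) = -1; sign now -1; continue with (11/147)
flip (11/147) -> (147/11): both odd, 11 mod 4 = 3, 147 mod 4 = 3, so the flip contributes -1; sign now +1
(147/11): 147 mod 11 = 4, so (147/11) = (4/11)
factor out 2^2: 4 = 2^2·1; with 11 mod 8 = 3, (2/11) = -1; sign now +1; continue with (1/11)
reached (1/11) = 1, so the symbol is +1

1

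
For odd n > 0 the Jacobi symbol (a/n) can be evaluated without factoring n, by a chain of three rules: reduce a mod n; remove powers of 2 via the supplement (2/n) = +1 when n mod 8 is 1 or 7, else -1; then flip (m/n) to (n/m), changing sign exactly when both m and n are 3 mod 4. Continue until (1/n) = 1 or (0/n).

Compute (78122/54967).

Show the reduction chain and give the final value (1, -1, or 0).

0

(78122/54967) = (23155/54967)   [reduce mod 54967]
reciprocity: (23155/54967) = -1·(54967/23155) since 23155 mod 4 = 3, 54967 mod 4 = 3; sign now -1
(54967/23155) = (8657/23155)   [reduce mod 23155]
reciprocity: (8657/23155) = +1·(23155/8657) since 8657 mod 4 = 1, 23155 mod 4 = 3; sign now -1
(23155/8657) = (5841/8657)   [reduce mod 8657]
reciprocity: (5841/8657) = +1·(8657/5841) since 5841 mod 4 = 1, 8657 mod 4 = 1; sign now -1
(8657/5841) = (2816/5841)   [reduce mod 5841]
2816 = 2^8·11; (2/5841) = +1 since 5841 mod 8 = 1, so (2816/5841) = (+1)^8·(11/5841); sign now -1
reciprocity: (11/5841) = +1·(5841/11) since 11 mod 4 = 3, 5841 mod 4 = 1; sign now -1
(5841/11) = (0/11)   [reduce mod 11]
(0/11) = 0   [gcd(a, n) > 1]; final value = 0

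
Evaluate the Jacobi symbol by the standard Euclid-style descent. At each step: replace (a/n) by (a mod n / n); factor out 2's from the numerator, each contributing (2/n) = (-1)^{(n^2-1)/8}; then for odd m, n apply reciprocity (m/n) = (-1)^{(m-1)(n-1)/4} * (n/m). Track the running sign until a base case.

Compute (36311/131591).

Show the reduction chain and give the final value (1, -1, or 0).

1

reciprocity: (36311/131591) = -1·(131591/36311) since 36311 mod 4 = 3, 131591 mod 4 = 3; sign now -1
(131591/36311) = (22658/36311)   [reduce mod 36311]
22658 = 2^1·11329; (2/36311) = +1 since 36311 mod 8 = 7, so (22658/36311) = (+1)^1·(11329/36311); sign now -1
reciprocity: (11329/36311) = +1·(36311/11329) since 11329 mod 4 = 1, 36311 mod 4 = 3; sign now -1
(36311/11329) = (2324/11329)   [reduce mod 11329]
2324 = 2^2·581; (2/11329) = +1 since 11329 mod 8 = 1, so (2324/11329) = (+1)^2·(581/11329); sign now -1
reciprocity: (581/11329) = +1·(11329/581) since 581 mod 4 = 1, 11329 mod 4 = 1; sign now -1
(11329/581) = (290/581)   [reduce mod 581]
290 = 2^1·145; (2/581) = -1 since 581 mod 8 = 5, so (290/581) = (-1)^1·(145/581); sign now +1
reciprocity: (145/581) = +1·(581/145) since 145 mod 4 = 1, 581 mod 4 = 1; sign now +1
(581/145) = (1/145)   [reduce mod 145]
(1/145) = 1; final value = sign = +1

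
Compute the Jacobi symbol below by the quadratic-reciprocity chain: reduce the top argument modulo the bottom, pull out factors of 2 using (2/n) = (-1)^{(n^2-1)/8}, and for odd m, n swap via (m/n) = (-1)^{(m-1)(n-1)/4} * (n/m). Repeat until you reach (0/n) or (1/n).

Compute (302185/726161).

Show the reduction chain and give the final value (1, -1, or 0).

flip (302185/726161) -> (726161/302185): both odd, 302185 mod 4 = 1, 726161 mod 4 = 1, so the flip contributes +1; sign now +1
(726161/302185): 726161 mod 302185 = 121791, so (726161/302185) = (121791/302185)
flip (121791/302185) -> (302185/121791): both odd, 121791 mod 4 = 3, 302185 mod 4 = 1, so the flip contributes +1; sign now +1
(302185/121791): 302185 mod 121791 = 58603, so (302185/121791) = (58603/121791)
flip (58603/121791) -> (121791/58603): both odd, 58603 mod 4 = 3, 121791 mod 4 = 3, so the flip contributes -1; sign now -1
(121791/58603): 121791 mod 58603 = 4585, so (121791/58603) = (4585/58603)
flip (4585/58603) -> (58603/4585): both odd, 4585 mod 4 = 1, 58603 mod 4 = 3, so the flip contributes +1; sign now -1
(58603/4585): 58603 mod 4585 = 3583, so (58603/4585) = (3583/4585)
flip (3583/4585) -> (4585/3583): both odd, 3583 mod 4 = 3, 4585 mod 4 = 1, so the flip contributes +1; sign now -1
(4585/3583): 4585 mod 3583 = 1002, so (4585/3583) = (1002/3583)
factor out 2^1: 1002 = 2^1·501; with 3583 mod 8 = 7, (2/3583) = +1; sign now -1; continue with (501/3583)
flip (501/3583) -> (3583/501): both odd, 501 mod 4 = 1, 3583 mod 4 = 3, so the flip contributes +1; sign now -1
(3583/501): 3583 mod 501 = 76, so (3583/501) = (76/501)
factor out 2^2: 76 = 2^2·19; with 501 mod 8 = 5, (2/501) = -1; sign now -1; continue with (19/501)
flip (19/501) -> (501/19): both odd, 19 mod 4 = 3, 501 mod 4 = 1, so the flip contributes +1; sign now -1
(501/19): 501 mod 19 = 7, so (501/19) = (7/19)
flip (7/19) -> (19/7): both odd, 7 mod 4 = 3, 19 mod 4 = 3, so the flip contributes -1; sign now +1
(19/7): 19 mod 7 = 5, so (19/7) = (5/7)
flip (5/7) -> (7/5): both odd, 5 mod 4 = 1, 7 mod 4 = 3, so the flip contributes +1; sign now +1
(7/5): 7 mod 5 = 2, so (7/5) = (2/5)
factor out 2^1: 2 = 2^1·1; with 5 mod 8 = 5, (2/5) = -1; sign now -1; continue with (1/5)
reached (1/5) = 1, so the symbol is -1

-1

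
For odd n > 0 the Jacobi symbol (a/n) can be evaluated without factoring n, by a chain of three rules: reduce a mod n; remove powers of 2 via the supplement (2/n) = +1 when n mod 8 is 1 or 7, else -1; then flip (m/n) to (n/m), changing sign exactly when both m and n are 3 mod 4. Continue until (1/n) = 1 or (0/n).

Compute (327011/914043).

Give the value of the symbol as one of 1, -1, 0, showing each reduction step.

1

reciprocity: (327011/914043) = -1·(914043/327011) since 327011 mod 4 = 3, 914043 mod 4 = 3; sign now -1
(914043/327011) = (260021/327011)   [reduce mod 327011]
reciprocity: (260021/327011) = +1·(327011/260021) since 260021 mod 4 = 1, 327011 mod 4 = 3; sign now -1
(327011/260021) = (66990/260021)   [reduce mod 260021]
66990 = 2^1·33495; (2/260021) = -1 since 260021 mod 8 = 5, so (66990/260021) = (-1)^1·(33495/260021); sign now +1
reciprocity: (33495/260021) = +1·(260021/33495) since 33495 mod 4 = 3, 260021 mod 4 = 1; sign now +1
(260021/33495) = (25556/33495)   [reduce mod 33495]
25556 = 2^2·6389; (2/33495) = +1 since 33495 mod 8 = 7, so (25556/33495) = (+1)^2·(6389/33495); sign now +1
reciprocity: (6389/33495) = +1·(33495/6389) since 6389 mod 4 = 1, 33495 mod 4 = 3; sign now +1
(33495/6389) = (1550/6389)   [reduce mod 6389]
1550 = 2^1·775; (2/6389) = -1 since 6389 mod 8 = 5, so (1550/6389) = (-1)^1·(775/6389); sign now -1
reciprocity: (775/6389) = +1·(6389/775) since 775 mod 4 = 3, 6389 mod 4 = 1; sign now -1
(6389/775) = (189/775)   [reduce mod 775]
reciprocity: (189/775) = +1·(775/189) since 189 mod 4 = 1, 775 mod 4 = 3; sign now -1
(775/189) = (19/189)   [reduce mod 189]
reciprocity: (19/189) = +1·(189/19) since 19 mod 4 = 3, 189 mod 4 = 1; sign now -1
(189/19) = (18/19)   [reduce mod 19]
18 = 2^1·9; (2/19) = -1 since 19 mod 8 = 3, so (18/19) = (-1)^1·(9/19); sign now +1
reciprocity: (9/19) = +1·(19/9) since 9 mod 4 = 1, 19 mod 4 = 3; sign now +1
(19/9) = (1/9)   [reduce mod 9]
(1/9) = 1; final value = sign = +1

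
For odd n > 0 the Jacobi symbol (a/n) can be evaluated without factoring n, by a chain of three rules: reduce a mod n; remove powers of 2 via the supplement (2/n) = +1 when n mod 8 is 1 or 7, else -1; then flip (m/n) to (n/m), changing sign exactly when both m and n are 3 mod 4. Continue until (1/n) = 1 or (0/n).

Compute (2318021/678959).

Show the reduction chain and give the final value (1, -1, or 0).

(2318021/678959): 2318021 mod 678959 = 281144, so (2318021/678959) = (281144/678959)
factor out 2^3: 281144 = 2^3·35143; with 678959 mod 8 = 7, (2/678959) = +1; sign now +1; continue with (35143/678959)
flip (35143/678959) -> (678959/35143): both odd, 35143 mod 4 = 3, 678959 mod 4 = 3, so the flip contributes -1; sign now -1
(678959/35143): 678959 mod 35143 = 11242, so (678959/35143) = (11242/35143)
factor out 2^1: 11242 = 2^1·5621; with 35143 mod 8 = 7, (2/35143) = +1; sign now -1; continue with (5621/35143)
flip (5621/35143) -> (35143/5621): both odd, 5621 mod 4 = 1, 35143 mod 4 = 3, so the flip contributes +1; sign now -1
(35143/5621): 35143 mod 5621 = 1417, so (35143/5621) = (1417/5621)
flip (1417/5621) -> (5621/1417): both odd, 1417 mod 4 = 1, 5621 mod 4 = 1, so the flip contributes +1; sign now -1
(5621/1417): 5621 mod 1417 = 1370, so (5621/1417) = (1370/1417)
factor out 2^1: 1370 = 2^1·685; with 1417 mod 8 = 1, (2/1417) = +1; sign now -1; continue with (685/1417)
flip (685/1417) -> (1417/685): both odd, 685 mod 4 = 1, 1417 mod 4 = 1, so the flip contributes +1; sign now -1
(1417/685): 1417 mod 685 = 47, so (1417/685) = (47/685)
flip (47/685) -> (685/47): both odd, 47 mod 4 = 3, 685 mod 4 = 1, so the flip contributes +1; sign now -1
(685/47): 685 mod 47 = 27, so (685/47) = (27/47)
flip (27/47) -> (47/27): both odd, 27 mod 4 = 3, 47 mod 4 = 3, so the flip contributes -1; sign now +1
(47/27): 47 mod 27 = 20, so (47/27) = (20/27)
factor out 2^2: 20 = 2^2·5; with 27 mod 8 = 3, (2/27) = -1; sign now +1; continue with (5/27)
flip (5/27) -> (27/5): both odd, 5 mod 4 = 1, 27 mod 4 = 3, so the flip contributes +1; sign now +1
(27/5): 27 mod 5 = 2, so (27/5) = (2/5)
factor out 2^1: 2 = 2^1·1; with 5 mod 8 = 5, (2/5) = -1; sign now -1; continue with (1/5)
reached (1/5) = 1, so the symbol is -1

-1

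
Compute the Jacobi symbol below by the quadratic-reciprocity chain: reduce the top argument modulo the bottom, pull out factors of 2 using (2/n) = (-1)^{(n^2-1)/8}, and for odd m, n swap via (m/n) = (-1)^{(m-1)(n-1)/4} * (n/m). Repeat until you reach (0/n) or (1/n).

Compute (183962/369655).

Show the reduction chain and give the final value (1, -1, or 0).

-1

factor out 2^1: 183962 = 2^1·91981; with 369655 mod 8 = 7, (2/369655) = +1; sign now +1; continue with (91981/369655)
flip (91981/369655) -> (369655/91981): both odd, 91981 mod 4 = 1, 369655 mod 4 = 3, so the flip contributes +1; sign now +1
(369655/91981): 369655 mod 91981 = 1731, so (369655/91981) = (1731/91981)
flip (1731/91981) -> (91981/1731): both odd, 1731 mod 4 = 3, 91981 mod 4 = 1, so the flip contributes +1; sign now +1
(91981/1731): 91981 mod 1731 = 238, so (91981/1731) = (238/1731)
factor out 2^1: 238 = 2^1·119; with 1731 mod 8 = 3, (2/1731) = -1; sign now -1; continue with (119/1731)
flip (119/1731) -> (1731/119): both odd, 119 mod 4 = 3, 1731 mod 4 = 3, so the flip contributes -1; sign now +1
(1731/119): 1731 mod 119 = 65, so (1731/119) = (65/119)
flip (65/119) -> (119/65): both odd, 65 mod 4 = 1, 119 mod 4 = 3, so the flip contributes +1; sign now +1
(119/65): 119 mod 65 = 54, so (119/65) = (54/65)
factor out 2^1: 54 = 2^1·27; with 65 mod 8 = 1, (2/65) = +1; sign now +1; continue with (27/65)
flip (27/65) -> (65/27): both odd, 27 mod 4 = 3, 65 mod 4 = 1, so the flip contributes +1; sign now +1
(65/27): 65 mod 27 = 11, so (65/27) = (11/27)
flip (11/27) -> (27/11): both odd, 11 mod 4 = 3, 27 mod 4 = 3, so the flip contributes -1; sign now -1
(27/11): 27 mod 11 = 5, so (27/11) = (5/11)
flip (5/11) -> (11/5): both odd, 5 mod 4 = 1, 11 mod 4 = 3, so the flip contributes +1; sign now -1
(11/5): 11 mod 5 = 1, so (11/5) = (1/5)
reached (1/5) = 1, so the symbol is -1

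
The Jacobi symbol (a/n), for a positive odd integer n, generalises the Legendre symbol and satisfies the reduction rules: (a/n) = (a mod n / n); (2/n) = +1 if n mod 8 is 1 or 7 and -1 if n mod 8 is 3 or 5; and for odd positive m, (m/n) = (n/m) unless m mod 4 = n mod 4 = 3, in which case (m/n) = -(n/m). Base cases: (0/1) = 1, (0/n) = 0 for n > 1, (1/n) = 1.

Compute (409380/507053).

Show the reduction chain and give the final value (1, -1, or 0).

factor out 2^2: 409380 = 2^2·102345; with 507053 mod 8 = 5, (2/507053) = -1; sign now +1; continue with (102345/507053)
flip (102345/507053) -> (507053/102345): both odd, 102345 mod 4 = 1, 507053 mod 4 = 1, so the flip contributes +1; sign now +1
(507053/102345): 507053 mod 102345 = 97673, so (507053/102345) = (97673/102345)
flip (97673/102345) -> (102345/97673): both odd, 97673 mod 4 = 1, 102345 mod 4 = 1, so the flip contributes +1; sign now +1
(102345/97673): 102345 mod 97673 = 4672, so (102345/97673) = (4672/97673)
factor out 2^6: 4672 = 2^6·73; with 97673 mod 8 = 1, (2/97673) = +1; sign now +1; continue with (73/97673)
flip (73/97673) -> (97673/73): both odd, 73 mod 4 = 1, 97673 mod 4 = 1, so the flip contributes +1; sign now +1
(97673/73): 97673 mod 73 = 72, so (97673/73) = (72/73)
factor out 2^3: 72 = 2^3·9; with 73 mod 8 = 1, (2/73) = +1; sign now +1; continue with (9/73)
flip (9/73) -> (73/9): both odd, 9 mod 4 = 1, 73 mod 4 = 1, so the flip contributes +1; sign now +1
(73/9): 73 mod 9 = 1, so (73/9) = (1/9)
reached (1/9) = 1, so the symbol is +1

1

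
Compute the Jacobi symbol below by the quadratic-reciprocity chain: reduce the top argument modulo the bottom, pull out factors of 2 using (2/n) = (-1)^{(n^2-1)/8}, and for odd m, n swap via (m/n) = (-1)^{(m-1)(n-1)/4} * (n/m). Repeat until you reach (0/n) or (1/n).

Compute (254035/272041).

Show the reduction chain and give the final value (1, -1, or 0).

reciprocity: (254035/272041) = +1·(272041/254035) since 254035 mod 4 = 3, 272041 mod 4 = 1; sign now +1
(272041/254035) = (18006/254035)   [reduce mod 254035]
18006 = 2^1·9003; (2/254035) = -1 since 254035 mod 8 = 3, so (18006/254035) = (-1)^1·(9003/254035); sign now -1
reciprocity: (9003/254035) = -1·(254035/9003) since 9003 mod 4 = 3, 254035 mod 4 = 3; sign now +1
(254035/9003) = (1951/9003)   [reduce mod 9003]
reciprocity: (1951/9003) = -1·(9003/1951) since 1951 mod 4 = 3, 9003 mod 4 = 3; sign now -1
(9003/1951) = (1199/1951)   [reduce mod 1951]
reciprocity: (1199/1951) = -1·(1951/1199) since 1199 mod 4 = 3, 1951 mod 4 = 3; sign now +1
(1951/1199) = (752/1199)   [reduce mod 1199]
752 = 2^4·47; (2/1199) = +1 since 1199 mod 8 = 7, so (752/1199) = (+1)^4·(47/1199); sign now +1
reciprocity: (47/1199) = -1·(1199/47) since 47 mod 4 = 3, 1199 mod 4 = 3; sign now -1
(1199/47) = (24/47)   [reduce mod 47]
24 = 2^3·3; (2/47) = +1 since 47 mod 8 = 7, so (24/47) = (+1)^3·(3/47); sign now -1
reciprocity: (3/47) = -1·(47/3) since 3 mod 4 = 3, 47 mod 4 = 3; sign now +1
(47/3) = (2/3)   [reduce mod 3]
2 = 2^1·1; (2/3) = -1 since 3 mod 8 = 3, so (2/3) = (-1)^1·(1/3); sign now -1
(1/3) = 1; final value = sign = -1

-1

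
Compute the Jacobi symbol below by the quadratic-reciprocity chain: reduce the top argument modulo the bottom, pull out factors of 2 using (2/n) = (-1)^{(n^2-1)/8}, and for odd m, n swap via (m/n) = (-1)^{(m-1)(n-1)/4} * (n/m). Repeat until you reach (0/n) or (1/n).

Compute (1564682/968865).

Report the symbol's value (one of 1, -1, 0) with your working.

(1564682/968865) = (595817/968865)   [reduce mod 968865]
reciprocity: (595817/968865) = +1·(968865/595817) since 595817 mod 4 = 1, 968865 mod 4 = 1; sign now +1
(968865/595817) = (373048/595817)   [reduce mod 595817]
373048 = 2^3·46631; (2/595817) = +1 since 595817 mod 8 = 1, so (373048/595817) = (+1)^3·(46631/595817); sign now +1
reciprocity: (46631/595817) = +1·(595817/46631) since 46631 mod 4 = 3, 595817 mod 4 = 1; sign now +1
(595817/46631) = (36245/46631)   [reduce mod 46631]
reciprocity: (36245/46631) = +1·(46631/36245) since 36245 mod 4 = 1, 46631 mod 4 = 3; sign now +1
(46631/36245) = (10386/36245)   [reduce mod 36245]
10386 = 2^1·5193; (2/36245) = -1 since 36245 mod 8 = 5, so (10386/36245) = (-1)^1·(5193/36245); sign now -1
reciprocity: (5193/36245) = +1·(36245/5193) since 5193 mod 4 = 1, 36245 mod 4 = 1; sign now -1
(36245/5193) = (5087/5193)   [reduce mod 5193]
reciprocity: (5087/5193) = +1·(5193/5087) since 5087 mod 4 = 3, 5193 mod 4 = 1; sign now -1
(5193/5087) = (106/5087)   [reduce mod 5087]
106 = 2^1·53; (2/5087) = +1 since 5087 mod 8 = 7, so (106/5087) = (+1)^1·(53/5087); sign now -1
reciprocity: (53/5087) = +1·(5087/53) since 53 mod 4 = 1, 5087 mod 4 = 3; sign now -1
(5087/53) = (52/53)   [reduce mod 53]
52 = 2^2·13; (2/53) = -1 since 53 mod 8 = 5, so (52/53) = (-1)^2·(13/53); sign now -1
reciprocity: (13/53) = +1·(53/13) since 13 mod 4 = 1, 53 mod 4 = 1; sign now -1
(53/13) = (1/13)   [reduce mod 13]
(1/13) = 1; final value = sign = -1

-1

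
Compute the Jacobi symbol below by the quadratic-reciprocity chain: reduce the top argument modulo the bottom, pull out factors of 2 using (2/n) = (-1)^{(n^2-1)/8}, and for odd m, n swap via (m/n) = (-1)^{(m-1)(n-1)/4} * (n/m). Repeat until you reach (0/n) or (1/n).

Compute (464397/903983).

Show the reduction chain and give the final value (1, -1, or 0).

reciprocity: (464397/903983) = +1·(903983/464397) since 464397 mod 4 = 1, 903983 mod 4 = 3; sign now +1
(903983/464397) = (439586/464397)   [reduce mod 464397]
439586 = 2^1·219793; (2/464397) = -1 since 464397 mod 8 = 5, so (439586/464397) = (-1)^1·(219793/464397); sign now -1
reciprocity: (219793/464397) = +1·(464397/219793) since 219793 mod 4 = 1, 464397 mod 4 = 1; sign now -1
(464397/219793) = (24811/219793)   [reduce mod 219793]
reciprocity: (24811/219793) = +1·(219793/24811) since 24811 mod 4 = 3, 219793 mod 4 = 1; sign now -1
(219793/24811) = (21305/24811)   [reduce mod 24811]
reciprocity: (21305/24811) = +1·(24811/21305) since 21305 mod 4 = 1, 24811 mod 4 = 3; sign now -1
(24811/21305) = (3506/21305)   [reduce mod 21305]
3506 = 2^1·1753; (2/21305) = +1 since 21305 mod 8 = 1, so (3506/21305) = (+1)^1·(1753/21305); sign now -1
reciprocity: (1753/21305) = +1·(21305/1753) since 1753 mod 4 = 1, 21305 mod 4 = 1; sign now -1
(21305/1753) = (269/1753)   [reduce mod 1753]
reciprocity: (269/1753) = +1·(1753/269) since 269 mod 4 = 1, 1753 mod 4 = 1; sign now -1
(1753/269) = (139/269)   [reduce mod 269]
reciprocity: (139/269) = +1·(269/139) since 139 mod 4 = 3, 269 mod 4 = 1; sign now -1
(269/139) = (130/139)   [reduce mod 139]
130 = 2^1·65; (2/139) = -1 since 139 mod 8 = 3, so (130/139) = (-1)^1·(65/139); sign now +1
reciprocity: (65/139) = +1·(139/65) since 65 mod 4 = 1, 139 mod 4 = 3; sign now +1
(139/65) = (9/65)   [reduce mod 65]
reciprocity: (9/65) = +1·(65/9) since 9 mod 4 = 1, 65 mod 4 = 1; sign now +1
(65/9) = (2/9)   [reduce mod 9]
2 = 2^1·1; (2/9) = +1 since 9 mod 8 = 1, so (2/9) = (+1)^1·(1/9); sign now +1
(1/9) = 1; final value = sign = +1

1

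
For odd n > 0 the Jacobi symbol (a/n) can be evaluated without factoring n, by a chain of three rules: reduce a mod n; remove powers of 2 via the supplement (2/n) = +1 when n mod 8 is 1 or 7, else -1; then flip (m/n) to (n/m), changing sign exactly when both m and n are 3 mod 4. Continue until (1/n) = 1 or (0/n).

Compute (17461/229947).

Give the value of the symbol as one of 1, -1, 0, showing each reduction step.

flip (17461/229947) -> (229947/17461): both odd, 17461 mod 4 = 1, 229947 mod 4 = 3, so the flip contributes +1; sign now +1
(229947/17461): 229947 mod 17461 = 2954, so (229947/17461) = (2954/17461)
factor out 2^1: 2954 = 2^1·1477; with 17461 mod 8 = 5, (2/17461) = -1; sign now -1; continue with (1477/17461)
flip (1477/17461) -> (17461/1477): both odd, 1477 mod 4 = 1, 17461 mod 4 = 1, so the flip contributes +1; sign now -1
(17461/1477): 17461 mod 1477 = 1214, so (17461/1477) = (1214/1477)
factor out 2^1: 1214 = 2^1·607; with 1477 mod 8 = 5, (2/1477) = -1; sign now +1; continue with (607/1477)
flip (607/1477) -> (1477/607): both odd, 607 mod 4 = 3, 1477 mod 4 = 1, so the flip contributes +1; sign now +1
(1477/607): 1477 mod 607 = 263, so (1477/607) = (263/607)
flip (263/607) -> (607/263): both odd, 263 mod 4 = 3, 607 mod 4 = 3, so the flip contributes -1; sign now -1
(607/263): 607 mod 263 = 81, so (607/263) = (81/263)
flip (81/263) -> (263/81): both odd, 81 mod 4 = 1, 263 mod 4 = 3, so the flip contributes +1; sign now -1
(263/81): 263 mod 81 = 20, so (263/81) = (20/81)
factor out 2^2: 20 = 2^2·5; with 81 mod 8 = 1, (2/81) = +1; sign now -1; continue with (5/81)
flip (5/81) -> (81/5): both odd, 5 mod 4 = 1, 81 mod 4 = 1, so the flip contributes +1; sign now -1
(81/5): 81 mod 5 = 1, so (81/5) = (1/5)
reached (1/5) = 1, so the symbol is -1

-1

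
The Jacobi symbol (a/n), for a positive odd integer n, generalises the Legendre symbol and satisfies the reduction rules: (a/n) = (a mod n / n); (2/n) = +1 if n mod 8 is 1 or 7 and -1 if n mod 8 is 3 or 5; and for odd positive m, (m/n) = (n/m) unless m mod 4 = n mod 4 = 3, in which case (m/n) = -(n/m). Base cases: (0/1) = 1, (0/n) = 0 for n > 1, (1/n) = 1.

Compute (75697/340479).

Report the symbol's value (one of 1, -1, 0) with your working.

1

reciprocity: (75697/340479) = +1·(340479/75697) since 75697 mod 4 = 1, 340479 mod 4 = 3; sign now +1
(340479/75697) = (37691/75697)   [reduce mod 75697]
reciprocity: (37691/75697) = +1·(75697/37691) since 37691 mod 4 = 3, 75697 mod 4 = 1; sign now +1
(75697/37691) = (315/37691)   [reduce mod 37691]
reciprocity: (315/37691) = -1·(37691/315) since 315 mod 4 = 3, 37691 mod 4 = 3; sign now -1
(37691/315) = (206/315)   [reduce mod 315]
206 = 2^1·103; (2/315) = -1 since 315 mod 8 = 3, so (206/315) = (-1)^1·(103/315); sign now +1
reciprocity: (103/315) = -1·(315/103) since 103 mod 4 = 3, 315 mod 4 = 3; sign now -1
(315/103) = (6/103)   [reduce mod 103]
6 = 2^1·3; (2/103) = +1 since 103 mod 8 = 7, so (6/103) = (+1)^1·(3/103); sign now -1
reciprocity: (3/103) = -1·(103/3) since 3 mod 4 = 3, 103 mod 4 = 3; sign now +1
(103/3) = (1/3)   [reduce mod 3]
(1/3) = 1; final value = sign = +1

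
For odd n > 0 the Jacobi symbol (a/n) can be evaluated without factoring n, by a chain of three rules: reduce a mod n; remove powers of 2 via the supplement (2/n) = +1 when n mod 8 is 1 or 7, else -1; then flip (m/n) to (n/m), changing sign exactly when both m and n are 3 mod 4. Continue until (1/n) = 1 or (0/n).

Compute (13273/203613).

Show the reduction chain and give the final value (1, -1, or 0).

reciprocity: (13273/203613) = +1·(203613/13273) since 13273 mod 4 = 1, 203613 mod 4 = 1; sign now +1
(203613/13273) = (4518/13273)   [reduce mod 13273]
4518 = 2^1·2259; (2/13273) = +1 since 13273 mod 8 = 1, so (4518/13273) = (+1)^1·(2259/13273); sign now +1
reciprocity: (2259/13273) = +1·(13273/2259) since 2259 mod 4 = 3, 13273 mod 4 = 1; sign now +1
(13273/2259) = (1978/2259)   [reduce mod 2259]
1978 = 2^1·989; (2/2259) = -1 since 2259 mod 8 = 3, so (1978/2259) = (-1)^1·(989/2259); sign now -1
reciprocity: (989/2259) = +1·(2259/989) since 989 mod 4 = 1, 2259 mod 4 = 3; sign now -1
(2259/989) = (281/989)   [reduce mod 989]
reciprocity: (281/989) = +1·(989/281) since 281 mod 4 = 1, 989 mod 4 = 1; sign now -1
(989/281) = (146/281)   [reduce mod 281]
146 = 2^1·73; (2/281) = +1 since 281 mod 8 = 1, so (146/281) = (+1)^1·(73/281); sign now -1
reciprocity: (73/281) = +1·(281/73) since 73 mod 4 = 1, 281 mod 4 = 1; sign now -1
(281/73) = (62/73)   [reduce mod 73]
62 = 2^1·31; (2/73) = +1 since 73 mod 8 = 1, so (62/73) = (+1)^1·(31/73); sign now -1
reciprocity: (31/73) = +1·(73/31) since 31 mod 4 = 3, 73 mod 4 = 1; sign now -1
(73/31) = (11/31)   [reduce mod 31]
reciprocity: (11/31) = -1·(31/11) since 11 mod 4 = 3, 31 mod 4 = 3; sign now +1
(31/11) = (9/11)   [reduce mod 11]
reciprocity: (9/11) = +1·(11/9) since 9 mod 4 = 1, 11 mod 4 = 3; sign now +1
(11/9) = (2/9)   [reduce mod 9]
2 = 2^1·1; (2/9) = +1 since 9 mod 8 = 1, so (2/9) = (+1)^1·(1/9); sign now +1
(1/9) = 1; final value = sign = +1

1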